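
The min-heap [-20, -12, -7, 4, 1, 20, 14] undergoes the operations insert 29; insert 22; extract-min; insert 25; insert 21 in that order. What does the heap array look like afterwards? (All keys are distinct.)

insert 29:
  append 29 at index 7 → [-20, -12, -7, 4, 1, 20, 14, 29] (no swap needed)
insert 22:
  append 22 at index 8 → [-20, -12, -7, 4, 1, 20, 14, 29, 22] (no swap needed)
extract-min → returns -20:
  remove root -20; move last element 22 to root → [22, -12, -7, 4, 1, 20, 14, 29]
  22 vs smaller child -12 at index 1, swap → [-12, 22, -7, 4, 1, 20, 14, 29]
  22 vs smaller child 1 at index 4, swap → [-12, 1, -7, 4, 22, 20, 14, 29]
insert 25:
  append 25 at index 8 → [-12, 1, -7, 4, 22, 20, 14, 29, 25] (no swap needed)
insert 21:
  append 21 at index 9 → [-12, 1, -7, 4, 22, 20, 14, 29, 25, 21]
  21 < parent 22 at index 4, swap → [-12, 1, -7, 4, 21, 20, 14, 29, 25, 22]

[-12, 1, -7, 4, 21, 20, 14, 29, 25, 22]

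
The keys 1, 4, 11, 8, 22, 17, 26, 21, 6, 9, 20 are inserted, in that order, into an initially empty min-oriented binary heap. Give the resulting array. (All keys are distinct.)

Insert 1:
  append 1 at index 0 → [1] (no swap needed)
Insert 4:
  append 4 at index 1 → [1, 4] (no swap needed)
Insert 11:
  append 11 at index 2 → [1, 4, 11] (no swap needed)
Insert 8:
  append 8 at index 3 → [1, 4, 11, 8] (no swap needed)
Insert 22:
  append 22 at index 4 → [1, 4, 11, 8, 22] (no swap needed)
Insert 17:
  append 17 at index 5 → [1, 4, 11, 8, 22, 17] (no swap needed)
Insert 26:
  append 26 at index 6 → [1, 4, 11, 8, 22, 17, 26] (no swap needed)
Insert 21:
  append 21 at index 7 → [1, 4, 11, 8, 22, 17, 26, 21] (no swap needed)
Insert 6:
  append 6 at index 8 → [1, 4, 11, 8, 22, 17, 26, 21, 6]
  6 < parent 8 at index 3, swap → [1, 4, 11, 6, 22, 17, 26, 21, 8]
Insert 9:
  append 9 at index 9 → [1, 4, 11, 6, 22, 17, 26, 21, 8, 9]
  9 < parent 22 at index 4, swap → [1, 4, 11, 6, 9, 17, 26, 21, 8, 22]
Insert 20:
  append 20 at index 10 → [1, 4, 11, 6, 9, 17, 26, 21, 8, 22, 20] (no swap needed)

[1, 4, 11, 6, 9, 17, 26, 21, 8, 22, 20]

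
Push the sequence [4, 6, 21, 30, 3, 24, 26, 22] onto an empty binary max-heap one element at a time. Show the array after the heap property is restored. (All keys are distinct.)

Insert 4:
  append 4 at index 0 → [4] (no swap needed)
Insert 6:
  append 6 at index 1 → [4, 6]
  6 > parent 4 at index 0, swap → [6, 4]
Insert 21:
  append 21 at index 2 → [6, 4, 21]
  21 > parent 6 at index 0, swap → [21, 4, 6]
Insert 30:
  append 30 at index 3 → [21, 4, 6, 30]
  30 > parent 4 at index 1, swap → [21, 30, 6, 4]
  30 > parent 21 at index 0, swap → [30, 21, 6, 4]
Insert 3:
  append 3 at index 4 → [30, 21, 6, 4, 3] (no swap needed)
Insert 24:
  append 24 at index 5 → [30, 21, 6, 4, 3, 24]
  24 > parent 6 at index 2, swap → [30, 21, 24, 4, 3, 6]
Insert 26:
  append 26 at index 6 → [30, 21, 24, 4, 3, 6, 26]
  26 > parent 24 at index 2, swap → [30, 21, 26, 4, 3, 6, 24]
Insert 22:
  append 22 at index 7 → [30, 21, 26, 4, 3, 6, 24, 22]
  22 > parent 4 at index 3, swap → [30, 21, 26, 22, 3, 6, 24, 4]
  22 > parent 21 at index 1, swap → [30, 22, 26, 21, 3, 6, 24, 4]

[30, 22, 26, 21, 3, 6, 24, 4]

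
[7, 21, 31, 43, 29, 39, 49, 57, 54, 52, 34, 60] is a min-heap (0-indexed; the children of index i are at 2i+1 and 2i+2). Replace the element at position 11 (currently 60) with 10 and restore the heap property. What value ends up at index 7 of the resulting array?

set index 11 from 60 to 10 → [7, 21, 31, 43, 29, 39, 49, 57, 54, 52, 34, 10]
10 < parent 39 at index 5, swap → [7, 21, 31, 43, 29, 10, 49, 57, 54, 52, 34, 39]
10 < parent 31 at index 2, swap → [7, 21, 10, 43, 29, 31, 49, 57, 54, 52, 34, 39]
resulting array: [7, 21, 10, 43, 29, 31, 49, 57, 54, 52, 34, 39]

57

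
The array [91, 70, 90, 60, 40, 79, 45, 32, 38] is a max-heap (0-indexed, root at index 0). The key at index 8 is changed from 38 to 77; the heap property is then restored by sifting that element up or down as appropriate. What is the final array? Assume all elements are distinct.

[91, 77, 90, 70, 40, 79, 45, 32, 60]

set index 8 from 38 to 77 → [91, 70, 90, 60, 40, 79, 45, 32, 77]
77 > parent 60 at index 3, swap → [91, 70, 90, 77, 40, 79, 45, 32, 60]
77 > parent 70 at index 1, swap → [91, 77, 90, 70, 40, 79, 45, 32, 60]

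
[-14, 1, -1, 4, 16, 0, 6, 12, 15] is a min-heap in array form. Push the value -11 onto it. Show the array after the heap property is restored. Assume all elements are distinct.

[-14, -11, -1, 4, 1, 0, 6, 12, 15, 16]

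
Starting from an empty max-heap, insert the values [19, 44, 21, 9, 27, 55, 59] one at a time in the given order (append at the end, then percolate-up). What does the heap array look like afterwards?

Insert 19:
  append 19 at index 0 → [19] (no swap needed)
Insert 44:
  append 44 at index 1 → [19, 44]
  44 > parent 19 at index 0, swap → [44, 19]
Insert 21:
  append 21 at index 2 → [44, 19, 21] (no swap needed)
Insert 9:
  append 9 at index 3 → [44, 19, 21, 9] (no swap needed)
Insert 27:
  append 27 at index 4 → [44, 19, 21, 9, 27]
  27 > parent 19 at index 1, swap → [44, 27, 21, 9, 19]
Insert 55:
  append 55 at index 5 → [44, 27, 21, 9, 19, 55]
  55 > parent 21 at index 2, swap → [44, 27, 55, 9, 19, 21]
  55 > parent 44 at index 0, swap → [55, 27, 44, 9, 19, 21]
Insert 59:
  append 59 at index 6 → [55, 27, 44, 9, 19, 21, 59]
  59 > parent 44 at index 2, swap → [55, 27, 59, 9, 19, 21, 44]
  59 > parent 55 at index 0, swap → [59, 27, 55, 9, 19, 21, 44]

[59, 27, 55, 9, 19, 21, 44]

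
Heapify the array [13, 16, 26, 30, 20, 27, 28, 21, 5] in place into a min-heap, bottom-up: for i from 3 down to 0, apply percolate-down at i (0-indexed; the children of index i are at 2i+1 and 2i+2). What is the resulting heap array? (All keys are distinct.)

[5, 13, 26, 16, 20, 27, 28, 21, 30]

sift down from index 3:
  30 vs smaller child 5 at index 8, swap → [13, 16, 26, 5, 20, 27, 28, 21, 30]
sift down from index 2: already satisfies heap property
sift down from index 1:
  16 vs smaller child 5 at index 3, swap → [13, 5, 26, 16, 20, 27, 28, 21, 30]
sift down from index 0:
  13 vs smaller child 5 at index 1, swap → [5, 13, 26, 16, 20, 27, 28, 21, 30]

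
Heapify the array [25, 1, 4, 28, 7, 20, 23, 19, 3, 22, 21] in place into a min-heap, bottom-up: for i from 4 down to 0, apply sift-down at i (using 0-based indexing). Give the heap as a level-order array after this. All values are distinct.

sift down from index 4: already satisfies heap property
sift down from index 3:
  28 vs smaller child 3 at index 8, swap → [25, 1, 4, 3, 7, 20, 23, 19, 28, 22, 21]
sift down from index 2: already satisfies heap property
sift down from index 1: already satisfies heap property
sift down from index 0:
  25 vs smaller child 1 at index 1, swap → [1, 25, 4, 3, 7, 20, 23, 19, 28, 22, 21]
  25 vs smaller child 3 at index 3, swap → [1, 3, 4, 25, 7, 20, 23, 19, 28, 22, 21]
  25 vs smaller child 19 at index 7, swap → [1, 3, 4, 19, 7, 20, 23, 25, 28, 22, 21]

[1, 3, 4, 19, 7, 20, 23, 25, 28, 22, 21]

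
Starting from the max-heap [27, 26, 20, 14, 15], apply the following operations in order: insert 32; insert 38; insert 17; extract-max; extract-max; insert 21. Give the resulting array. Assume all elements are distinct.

insert 32:
  append 32 at index 5 → [27, 26, 20, 14, 15, 32]
  32 > parent 20 at index 2, swap → [27, 26, 32, 14, 15, 20]
  32 > parent 27 at index 0, swap → [32, 26, 27, 14, 15, 20]
insert 38:
  append 38 at index 6 → [32, 26, 27, 14, 15, 20, 38]
  38 > parent 27 at index 2, swap → [32, 26, 38, 14, 15, 20, 27]
  38 > parent 32 at index 0, swap → [38, 26, 32, 14, 15, 20, 27]
insert 17:
  append 17 at index 7 → [38, 26, 32, 14, 15, 20, 27, 17]
  17 > parent 14 at index 3, swap → [38, 26, 32, 17, 15, 20, 27, 14]
extract-max → returns 38:
  remove root 38; move last element 14 to root → [14, 26, 32, 17, 15, 20, 27]
  14 vs larger child 32 at index 2, swap → [32, 26, 14, 17, 15, 20, 27]
  14 vs larger child 27 at index 6, swap → [32, 26, 27, 17, 15, 20, 14]
extract-max → returns 32:
  remove root 32; move last element 14 to root → [14, 26, 27, 17, 15, 20]
  14 vs larger child 27 at index 2, swap → [27, 26, 14, 17, 15, 20]
  14 vs only child 20 at index 5, swap → [27, 26, 20, 17, 15, 14]
insert 21:
  append 21 at index 6 → [27, 26, 20, 17, 15, 14, 21]
  21 > parent 20 at index 2, swap → [27, 26, 21, 17, 15, 14, 20]

[27, 26, 21, 17, 15, 14, 20]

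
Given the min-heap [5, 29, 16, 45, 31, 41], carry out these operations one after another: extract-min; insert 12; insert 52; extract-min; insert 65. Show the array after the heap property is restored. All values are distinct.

[16, 29, 41, 45, 31, 52, 65]

extract-min → returns 5:
  remove root 5; move last element 41 to root → [41, 29, 16, 45, 31]
  41 vs smaller child 16 at index 2, swap → [16, 29, 41, 45, 31]
insert 12:
  append 12 at index 5 → [16, 29, 41, 45, 31, 12]
  12 < parent 41 at index 2, swap → [16, 29, 12, 45, 31, 41]
  12 < parent 16 at index 0, swap → [12, 29, 16, 45, 31, 41]
insert 52:
  append 52 at index 6 → [12, 29, 16, 45, 31, 41, 52] (no swap needed)
extract-min → returns 12:
  remove root 12; move last element 52 to root → [52, 29, 16, 45, 31, 41]
  52 vs smaller child 16 at index 2, swap → [16, 29, 52, 45, 31, 41]
  52 vs only child 41 at index 5, swap → [16, 29, 41, 45, 31, 52]
insert 65:
  append 65 at index 6 → [16, 29, 41, 45, 31, 52, 65] (no swap needed)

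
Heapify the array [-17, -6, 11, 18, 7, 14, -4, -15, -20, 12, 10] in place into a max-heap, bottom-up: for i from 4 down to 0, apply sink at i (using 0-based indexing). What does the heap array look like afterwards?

[18, 12, 14, -6, 10, 11, -4, -15, -20, 7, -17]

sift down from index 4:
  7 vs larger child 12 at index 9, swap → [-17, -6, 11, 18, 12, 14, -4, -15, -20, 7, 10]
sift down from index 3: already satisfies heap property
sift down from index 2:
  11 vs larger child 14 at index 5, swap → [-17, -6, 14, 18, 12, 11, -4, -15, -20, 7, 10]
sift down from index 1:
  -6 vs larger child 18 at index 3, swap → [-17, 18, 14, -6, 12, 11, -4, -15, -20, 7, 10]
sift down from index 0:
  -17 vs larger child 18 at index 1, swap → [18, -17, 14, -6, 12, 11, -4, -15, -20, 7, 10]
  -17 vs larger child 12 at index 4, swap → [18, 12, 14, -6, -17, 11, -4, -15, -20, 7, 10]
  -17 vs larger child 10 at index 10, swap → [18, 12, 14, -6, 10, 11, -4, -15, -20, 7, -17]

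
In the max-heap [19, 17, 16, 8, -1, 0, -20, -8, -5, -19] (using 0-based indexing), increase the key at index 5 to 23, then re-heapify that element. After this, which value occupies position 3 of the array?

8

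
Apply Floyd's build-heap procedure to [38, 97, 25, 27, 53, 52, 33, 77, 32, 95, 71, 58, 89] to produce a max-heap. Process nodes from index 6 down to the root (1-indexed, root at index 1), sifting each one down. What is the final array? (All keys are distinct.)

sift down from index 6:
  52 vs larger child 89 at index 13, swap → [38, 97, 25, 27, 53, 89, 33, 77, 32, 95, 71, 58, 52]
sift down from index 5:
  53 vs larger child 95 at index 10, swap → [38, 97, 25, 27, 95, 89, 33, 77, 32, 53, 71, 58, 52]
sift down from index 4:
  27 vs larger child 77 at index 8, swap → [38, 97, 25, 77, 95, 89, 33, 27, 32, 53, 71, 58, 52]
sift down from index 3:
  25 vs larger child 89 at index 6, swap → [38, 97, 89, 77, 95, 25, 33, 27, 32, 53, 71, 58, 52]
  25 vs larger child 58 at index 12, swap → [38, 97, 89, 77, 95, 58, 33, 27, 32, 53, 71, 25, 52]
sift down from index 2: already satisfies heap property
sift down from index 1:
  38 vs larger child 97 at index 2, swap → [97, 38, 89, 77, 95, 58, 33, 27, 32, 53, 71, 25, 52]
  38 vs larger child 95 at index 5, swap → [97, 95, 89, 77, 38, 58, 33, 27, 32, 53, 71, 25, 52]
  38 vs larger child 71 at index 11, swap → [97, 95, 89, 77, 71, 58, 33, 27, 32, 53, 38, 25, 52]

[97, 95, 89, 77, 71, 58, 33, 27, 32, 53, 38, 25, 52]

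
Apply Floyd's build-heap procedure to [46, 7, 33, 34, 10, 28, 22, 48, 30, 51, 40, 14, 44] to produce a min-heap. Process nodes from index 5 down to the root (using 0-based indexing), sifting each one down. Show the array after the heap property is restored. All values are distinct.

[7, 10, 14, 30, 40, 28, 22, 48, 34, 51, 46, 33, 44]

sift down from index 5:
  28 vs smaller child 14 at index 11, swap → [46, 7, 33, 34, 10, 14, 22, 48, 30, 51, 40, 28, 44]
sift down from index 4: already satisfies heap property
sift down from index 3:
  34 vs smaller child 30 at index 8, swap → [46, 7, 33, 30, 10, 14, 22, 48, 34, 51, 40, 28, 44]
sift down from index 2:
  33 vs smaller child 14 at index 5, swap → [46, 7, 14, 30, 10, 33, 22, 48, 34, 51, 40, 28, 44]
  33 vs smaller child 28 at index 11, swap → [46, 7, 14, 30, 10, 28, 22, 48, 34, 51, 40, 33, 44]
sift down from index 1: already satisfies heap property
sift down from index 0:
  46 vs smaller child 7 at index 1, swap → [7, 46, 14, 30, 10, 28, 22, 48, 34, 51, 40, 33, 44]
  46 vs smaller child 10 at index 4, swap → [7, 10, 14, 30, 46, 28, 22, 48, 34, 51, 40, 33, 44]
  46 vs smaller child 40 at index 10, swap → [7, 10, 14, 30, 40, 28, 22, 48, 34, 51, 46, 33, 44]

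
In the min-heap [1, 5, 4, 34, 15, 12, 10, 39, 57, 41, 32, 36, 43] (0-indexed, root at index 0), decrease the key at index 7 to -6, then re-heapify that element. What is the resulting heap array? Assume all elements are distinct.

set index 7 from 39 to -6 → [1, 5, 4, 34, 15, 12, 10, -6, 57, 41, 32, 36, 43]
-6 < parent 34 at index 3, swap → [1, 5, 4, -6, 15, 12, 10, 34, 57, 41, 32, 36, 43]
-6 < parent 5 at index 1, swap → [1, -6, 4, 5, 15, 12, 10, 34, 57, 41, 32, 36, 43]
-6 < parent 1 at index 0, swap → [-6, 1, 4, 5, 15, 12, 10, 34, 57, 41, 32, 36, 43]

[-6, 1, 4, 5, 15, 12, 10, 34, 57, 41, 32, 36, 43]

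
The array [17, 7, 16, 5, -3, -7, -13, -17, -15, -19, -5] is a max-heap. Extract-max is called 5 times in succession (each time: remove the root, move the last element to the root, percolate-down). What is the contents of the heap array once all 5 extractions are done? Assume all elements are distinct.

extract-max #1 returns 17:
  remove root 17; move last element -5 to root → [-5, 7, 16, 5, -3, -7, -13, -17, -15, -19]
  -5 vs larger child 16 at index 2, swap → [16, 7, -5, 5, -3, -7, -13, -17, -15, -19]
extract-max #2 returns 16:
  remove root 16; move last element -19 to root → [-19, 7, -5, 5, -3, -7, -13, -17, -15]
  -19 vs larger child 7 at index 1, swap → [7, -19, -5, 5, -3, -7, -13, -17, -15]
  -19 vs larger child 5 at index 3, swap → [7, 5, -5, -19, -3, -7, -13, -17, -15]
  -19 vs larger child -15 at index 8, swap → [7, 5, -5, -15, -3, -7, -13, -17, -19]
extract-max #3 returns 7:
  remove root 7; move last element -19 to root → [-19, 5, -5, -15, -3, -7, -13, -17]
  -19 vs larger child 5 at index 1, swap → [5, -19, -5, -15, -3, -7, -13, -17]
  -19 vs larger child -3 at index 4, swap → [5, -3, -5, -15, -19, -7, -13, -17]
extract-max #4 returns 5:
  remove root 5; move last element -17 to root → [-17, -3, -5, -15, -19, -7, -13]
  -17 vs larger child -3 at index 1, swap → [-3, -17, -5, -15, -19, -7, -13]
  -17 vs larger child -15 at index 3, swap → [-3, -15, -5, -17, -19, -7, -13]
extract-max #5 returns -3:
  remove root -3; move last element -13 to root → [-13, -15, -5, -17, -19, -7]
  -13 vs larger child -5 at index 2, swap → [-5, -15, -13, -17, -19, -7]
  -13 vs only child -7 at index 5, swap → [-5, -15, -7, -17, -19, -13]

[-5, -15, -7, -17, -19, -13]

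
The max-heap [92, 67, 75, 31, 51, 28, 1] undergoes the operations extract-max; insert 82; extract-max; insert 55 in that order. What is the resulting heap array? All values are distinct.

extract-max → returns 92:
  remove root 92; move last element 1 to root → [1, 67, 75, 31, 51, 28]
  1 vs larger child 75 at index 2, swap → [75, 67, 1, 31, 51, 28]
  1 vs only child 28 at index 5, swap → [75, 67, 28, 31, 51, 1]
insert 82:
  append 82 at index 6 → [75, 67, 28, 31, 51, 1, 82]
  82 > parent 28 at index 2, swap → [75, 67, 82, 31, 51, 1, 28]
  82 > parent 75 at index 0, swap → [82, 67, 75, 31, 51, 1, 28]
extract-max → returns 82:
  remove root 82; move last element 28 to root → [28, 67, 75, 31, 51, 1]
  28 vs larger child 75 at index 2, swap → [75, 67, 28, 31, 51, 1]
insert 55:
  append 55 at index 6 → [75, 67, 28, 31, 51, 1, 55]
  55 > parent 28 at index 2, swap → [75, 67, 55, 31, 51, 1, 28]

[75, 67, 55, 31, 51, 1, 28]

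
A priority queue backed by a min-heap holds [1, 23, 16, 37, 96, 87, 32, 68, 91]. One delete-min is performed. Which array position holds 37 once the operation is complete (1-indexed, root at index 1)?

remove root 1; move last element 91 to root → [91, 23, 16, 37, 96, 87, 32, 68]
91 vs smaller child 16 at index 3, swap → [16, 23, 91, 37, 96, 87, 32, 68]
91 vs smaller child 32 at index 7, swap → [16, 23, 32, 37, 96, 87, 91, 68]
resulting array: [16, 23, 32, 37, 96, 87, 91, 68]

4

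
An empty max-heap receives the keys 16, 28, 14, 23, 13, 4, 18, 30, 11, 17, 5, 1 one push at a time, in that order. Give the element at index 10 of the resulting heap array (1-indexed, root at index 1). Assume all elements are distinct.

13

Insert 16:
  append 16 at index 1 → [16] (no swap needed)
Insert 28:
  append 28 at index 2 → [16, 28]
  28 > parent 16 at index 1, swap → [28, 16]
Insert 14:
  append 14 at index 3 → [28, 16, 14] (no swap needed)
Insert 23:
  append 23 at index 4 → [28, 16, 14, 23]
  23 > parent 16 at index 2, swap → [28, 23, 14, 16]
Insert 13:
  append 13 at index 5 → [28, 23, 14, 16, 13] (no swap needed)
Insert 4:
  append 4 at index 6 → [28, 23, 14, 16, 13, 4] (no swap needed)
Insert 18:
  append 18 at index 7 → [28, 23, 14, 16, 13, 4, 18]
  18 > parent 14 at index 3, swap → [28, 23, 18, 16, 13, 4, 14]
Insert 30:
  append 30 at index 8 → [28, 23, 18, 16, 13, 4, 14, 30]
  30 > parent 16 at index 4, swap → [28, 23, 18, 30, 13, 4, 14, 16]
  30 > parent 23 at index 2, swap → [28, 30, 18, 23, 13, 4, 14, 16]
  30 > parent 28 at index 1, swap → [30, 28, 18, 23, 13, 4, 14, 16]
Insert 11:
  append 11 at index 9 → [30, 28, 18, 23, 13, 4, 14, 16, 11] (no swap needed)
Insert 17:
  append 17 at index 10 → [30, 28, 18, 23, 13, 4, 14, 16, 11, 17]
  17 > parent 13 at index 5, swap → [30, 28, 18, 23, 17, 4, 14, 16, 11, 13]
Insert 5:
  append 5 at index 11 → [30, 28, 18, 23, 17, 4, 14, 16, 11, 13, 5] (no swap needed)
Insert 1:
  append 1 at index 12 → [30, 28, 18, 23, 17, 4, 14, 16, 11, 13, 5, 1] (no swap needed)
resulting array: [30, 28, 18, 23, 17, 4, 14, 16, 11, 13, 5, 1]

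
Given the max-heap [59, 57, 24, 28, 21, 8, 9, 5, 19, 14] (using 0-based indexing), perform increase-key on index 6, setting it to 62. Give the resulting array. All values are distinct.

[62, 57, 59, 28, 21, 8, 24, 5, 19, 14]

set index 6 from 9 to 62 → [59, 57, 24, 28, 21, 8, 62, 5, 19, 14]
62 > parent 24 at index 2, swap → [59, 57, 62, 28, 21, 8, 24, 5, 19, 14]
62 > parent 59 at index 0, swap → [62, 57, 59, 28, 21, 8, 24, 5, 19, 14]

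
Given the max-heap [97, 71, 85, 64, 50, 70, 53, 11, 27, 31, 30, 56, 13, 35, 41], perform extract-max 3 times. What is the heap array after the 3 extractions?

extract-max #1 returns 97:
  remove root 97; move last element 41 to root → [41, 71, 85, 64, 50, 70, 53, 11, 27, 31, 30, 56, 13, 35]
  41 vs larger child 85 at index 2, swap → [85, 71, 41, 64, 50, 70, 53, 11, 27, 31, 30, 56, 13, 35]
  41 vs larger child 70 at index 5, swap → [85, 71, 70, 64, 50, 41, 53, 11, 27, 31, 30, 56, 13, 35]
  41 vs larger child 56 at index 11, swap → [85, 71, 70, 64, 50, 56, 53, 11, 27, 31, 30, 41, 13, 35]
extract-max #2 returns 85:
  remove root 85; move last element 35 to root → [35, 71, 70, 64, 50, 56, 53, 11, 27, 31, 30, 41, 13]
  35 vs larger child 71 at index 1, swap → [71, 35, 70, 64, 50, 56, 53, 11, 27, 31, 30, 41, 13]
  35 vs larger child 64 at index 3, swap → [71, 64, 70, 35, 50, 56, 53, 11, 27, 31, 30, 41, 13]
extract-max #3 returns 71:
  remove root 71; move last element 13 to root → [13, 64, 70, 35, 50, 56, 53, 11, 27, 31, 30, 41]
  13 vs larger child 70 at index 2, swap → [70, 64, 13, 35, 50, 56, 53, 11, 27, 31, 30, 41]
  13 vs larger child 56 at index 5, swap → [70, 64, 56, 35, 50, 13, 53, 11, 27, 31, 30, 41]
  13 vs only child 41 at index 11, swap → [70, 64, 56, 35, 50, 41, 53, 11, 27, 31, 30, 13]

[70, 64, 56, 35, 50, 41, 53, 11, 27, 31, 30, 13]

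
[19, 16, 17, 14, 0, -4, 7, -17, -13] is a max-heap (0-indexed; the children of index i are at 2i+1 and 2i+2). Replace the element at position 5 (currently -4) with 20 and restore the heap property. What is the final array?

set index 5 from -4 to 20 → [19, 16, 17, 14, 0, 20, 7, -17, -13]
20 > parent 17 at index 2, swap → [19, 16, 20, 14, 0, 17, 7, -17, -13]
20 > parent 19 at index 0, swap → [20, 16, 19, 14, 0, 17, 7, -17, -13]

[20, 16, 19, 14, 0, 17, 7, -17, -13]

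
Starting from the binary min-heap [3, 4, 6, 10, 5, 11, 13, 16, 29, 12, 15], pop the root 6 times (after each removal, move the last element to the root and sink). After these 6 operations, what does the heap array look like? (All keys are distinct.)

extract-min #1 returns 3:
  remove root 3; move last element 15 to root → [15, 4, 6, 10, 5, 11, 13, 16, 29, 12]
  15 vs smaller child 4 at index 1, swap → [4, 15, 6, 10, 5, 11, 13, 16, 29, 12]
  15 vs smaller child 5 at index 4, swap → [4, 5, 6, 10, 15, 11, 13, 16, 29, 12]
  15 vs only child 12 at index 9, swap → [4, 5, 6, 10, 12, 11, 13, 16, 29, 15]
extract-min #2 returns 4:
  remove root 4; move last element 15 to root → [15, 5, 6, 10, 12, 11, 13, 16, 29]
  15 vs smaller child 5 at index 1, swap → [5, 15, 6, 10, 12, 11, 13, 16, 29]
  15 vs smaller child 10 at index 3, swap → [5, 10, 6, 15, 12, 11, 13, 16, 29]
extract-min #3 returns 5:
  remove root 5; move last element 29 to root → [29, 10, 6, 15, 12, 11, 13, 16]
  29 vs smaller child 6 at index 2, swap → [6, 10, 29, 15, 12, 11, 13, 16]
  29 vs smaller child 11 at index 5, swap → [6, 10, 11, 15, 12, 29, 13, 16]
extract-min #4 returns 6:
  remove root 6; move last element 16 to root → [16, 10, 11, 15, 12, 29, 13]
  16 vs smaller child 10 at index 1, swap → [10, 16, 11, 15, 12, 29, 13]
  16 vs smaller child 12 at index 4, swap → [10, 12, 11, 15, 16, 29, 13]
extract-min #5 returns 10:
  remove root 10; move last element 13 to root → [13, 12, 11, 15, 16, 29]
  13 vs smaller child 11 at index 2, swap → [11, 12, 13, 15, 16, 29]
extract-min #6 returns 11:
  remove root 11; move last element 29 to root → [29, 12, 13, 15, 16]
  29 vs smaller child 12 at index 1, swap → [12, 29, 13, 15, 16]
  29 vs smaller child 15 at index 3, swap → [12, 15, 13, 29, 16]

[12, 15, 13, 29, 16]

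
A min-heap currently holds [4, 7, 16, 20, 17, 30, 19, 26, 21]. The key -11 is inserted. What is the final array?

append -11 at index 9 → [4, 7, 16, 20, 17, 30, 19, 26, 21, -11]
-11 < parent 17 at index 4, swap → [4, 7, 16, 20, -11, 30, 19, 26, 21, 17]
-11 < parent 7 at index 1, swap → [4, -11, 16, 20, 7, 30, 19, 26, 21, 17]
-11 < parent 4 at index 0, swap → [-11, 4, 16, 20, 7, 30, 19, 26, 21, 17]

[-11, 4, 16, 20, 7, 30, 19, 26, 21, 17]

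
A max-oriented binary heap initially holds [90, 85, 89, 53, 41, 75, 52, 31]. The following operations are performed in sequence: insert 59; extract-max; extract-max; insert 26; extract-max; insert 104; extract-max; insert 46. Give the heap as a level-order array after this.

[75, 59, 53, 46, 41, 26, 52, 31]

insert 59:
  append 59 at index 8 → [90, 85, 89, 53, 41, 75, 52, 31, 59]
  59 > parent 53 at index 3, swap → [90, 85, 89, 59, 41, 75, 52, 31, 53]
extract-max → returns 90:
  remove root 90; move last element 53 to root → [53, 85, 89, 59, 41, 75, 52, 31]
  53 vs larger child 89 at index 2, swap → [89, 85, 53, 59, 41, 75, 52, 31]
  53 vs larger child 75 at index 5, swap → [89, 85, 75, 59, 41, 53, 52, 31]
extract-max → returns 89:
  remove root 89; move last element 31 to root → [31, 85, 75, 59, 41, 53, 52]
  31 vs larger child 85 at index 1, swap → [85, 31, 75, 59, 41, 53, 52]
  31 vs larger child 59 at index 3, swap → [85, 59, 75, 31, 41, 53, 52]
insert 26:
  append 26 at index 7 → [85, 59, 75, 31, 41, 53, 52, 26] (no swap needed)
extract-max → returns 85:
  remove root 85; move last element 26 to root → [26, 59, 75, 31, 41, 53, 52]
  26 vs larger child 75 at index 2, swap → [75, 59, 26, 31, 41, 53, 52]
  26 vs larger child 53 at index 5, swap → [75, 59, 53, 31, 41, 26, 52]
insert 104:
  append 104 at index 7 → [75, 59, 53, 31, 41, 26, 52, 104]
  104 > parent 31 at index 3, swap → [75, 59, 53, 104, 41, 26, 52, 31]
  104 > parent 59 at index 1, swap → [75, 104, 53, 59, 41, 26, 52, 31]
  104 > parent 75 at index 0, swap → [104, 75, 53, 59, 41, 26, 52, 31]
extract-max → returns 104:
  remove root 104; move last element 31 to root → [31, 75, 53, 59, 41, 26, 52]
  31 vs larger child 75 at index 1, swap → [75, 31, 53, 59, 41, 26, 52]
  31 vs larger child 59 at index 3, swap → [75, 59, 53, 31, 41, 26, 52]
insert 46:
  append 46 at index 7 → [75, 59, 53, 31, 41, 26, 52, 46]
  46 > parent 31 at index 3, swap → [75, 59, 53, 46, 41, 26, 52, 31]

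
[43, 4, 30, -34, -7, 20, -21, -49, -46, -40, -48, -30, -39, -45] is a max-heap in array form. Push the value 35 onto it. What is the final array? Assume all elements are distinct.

[43, 4, 35, -34, -7, 20, 30, -49, -46, -40, -48, -30, -39, -45, -21]

append 35 at index 14 → [43, 4, 30, -34, -7, 20, -21, -49, -46, -40, -48, -30, -39, -45, 35]
35 > parent -21 at index 6, swap → [43, 4, 30, -34, -7, 20, 35, -49, -46, -40, -48, -30, -39, -45, -21]
35 > parent 30 at index 2, swap → [43, 4, 35, -34, -7, 20, 30, -49, -46, -40, -48, -30, -39, -45, -21]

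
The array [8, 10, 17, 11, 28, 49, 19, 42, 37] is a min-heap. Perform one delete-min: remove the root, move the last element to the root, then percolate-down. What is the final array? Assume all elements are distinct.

[10, 11, 17, 37, 28, 49, 19, 42]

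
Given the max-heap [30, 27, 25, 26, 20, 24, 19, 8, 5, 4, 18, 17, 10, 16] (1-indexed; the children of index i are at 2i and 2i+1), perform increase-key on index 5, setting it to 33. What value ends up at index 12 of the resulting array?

17

set index 5 from 20 to 33 → [30, 27, 25, 26, 33, 24, 19, 8, 5, 4, 18, 17, 10, 16]
33 > parent 27 at index 2, swap → [30, 33, 25, 26, 27, 24, 19, 8, 5, 4, 18, 17, 10, 16]
33 > parent 30 at index 1, swap → [33, 30, 25, 26, 27, 24, 19, 8, 5, 4, 18, 17, 10, 16]
resulting array: [33, 30, 25, 26, 27, 24, 19, 8, 5, 4, 18, 17, 10, 16]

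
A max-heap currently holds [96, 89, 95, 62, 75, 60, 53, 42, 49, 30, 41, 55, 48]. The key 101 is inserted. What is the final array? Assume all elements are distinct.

[101, 89, 96, 62, 75, 60, 95, 42, 49, 30, 41, 55, 48, 53]

append 101 at index 13 → [96, 89, 95, 62, 75, 60, 53, 42, 49, 30, 41, 55, 48, 101]
101 > parent 53 at index 6, swap → [96, 89, 95, 62, 75, 60, 101, 42, 49, 30, 41, 55, 48, 53]
101 > parent 95 at index 2, swap → [96, 89, 101, 62, 75, 60, 95, 42, 49, 30, 41, 55, 48, 53]
101 > parent 96 at index 0, swap → [101, 89, 96, 62, 75, 60, 95, 42, 49, 30, 41, 55, 48, 53]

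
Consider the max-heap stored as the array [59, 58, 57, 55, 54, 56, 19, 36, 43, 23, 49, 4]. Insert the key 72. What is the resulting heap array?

append 72 at index 12 → [59, 58, 57, 55, 54, 56, 19, 36, 43, 23, 49, 4, 72]
72 > parent 56 at index 5, swap → [59, 58, 57, 55, 54, 72, 19, 36, 43, 23, 49, 4, 56]
72 > parent 57 at index 2, swap → [59, 58, 72, 55, 54, 57, 19, 36, 43, 23, 49, 4, 56]
72 > parent 59 at index 0, swap → [72, 58, 59, 55, 54, 57, 19, 36, 43, 23, 49, 4, 56]

[72, 58, 59, 55, 54, 57, 19, 36, 43, 23, 49, 4, 56]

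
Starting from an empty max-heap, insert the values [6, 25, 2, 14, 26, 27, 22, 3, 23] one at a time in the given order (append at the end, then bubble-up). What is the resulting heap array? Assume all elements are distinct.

Insert 6:
  append 6 at index 0 → [6] (no swap needed)
Insert 25:
  append 25 at index 1 → [6, 25]
  25 > parent 6 at index 0, swap → [25, 6]
Insert 2:
  append 2 at index 2 → [25, 6, 2] (no swap needed)
Insert 14:
  append 14 at index 3 → [25, 6, 2, 14]
  14 > parent 6 at index 1, swap → [25, 14, 2, 6]
Insert 26:
  append 26 at index 4 → [25, 14, 2, 6, 26]
  26 > parent 14 at index 1, swap → [25, 26, 2, 6, 14]
  26 > parent 25 at index 0, swap → [26, 25, 2, 6, 14]
Insert 27:
  append 27 at index 5 → [26, 25, 2, 6, 14, 27]
  27 > parent 2 at index 2, swap → [26, 25, 27, 6, 14, 2]
  27 > parent 26 at index 0, swap → [27, 25, 26, 6, 14, 2]
Insert 22:
  append 22 at index 6 → [27, 25, 26, 6, 14, 2, 22] (no swap needed)
Insert 3:
  append 3 at index 7 → [27, 25, 26, 6, 14, 2, 22, 3] (no swap needed)
Insert 23:
  append 23 at index 8 → [27, 25, 26, 6, 14, 2, 22, 3, 23]
  23 > parent 6 at index 3, swap → [27, 25, 26, 23, 14, 2, 22, 3, 6]

[27, 25, 26, 23, 14, 2, 22, 3, 6]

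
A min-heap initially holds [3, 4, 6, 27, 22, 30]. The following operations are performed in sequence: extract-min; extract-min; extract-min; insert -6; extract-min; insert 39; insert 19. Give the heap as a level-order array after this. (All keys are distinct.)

extract-min → returns 3:
  remove root 3; move last element 30 to root → [30, 4, 6, 27, 22]
  30 vs smaller child 4 at index 1, swap → [4, 30, 6, 27, 22]
  30 vs smaller child 22 at index 4, swap → [4, 22, 6, 27, 30]
extract-min → returns 4:
  remove root 4; move last element 30 to root → [30, 22, 6, 27]
  30 vs smaller child 6 at index 2, swap → [6, 22, 30, 27]
extract-min → returns 6:
  remove root 6; move last element 27 to root → [27, 22, 30]
  27 vs smaller child 22 at index 1, swap → [22, 27, 30]
insert -6:
  append -6 at index 3 → [22, 27, 30, -6]
  -6 < parent 27 at index 1, swap → [22, -6, 30, 27]
  -6 < parent 22 at index 0, swap → [-6, 22, 30, 27]
extract-min → returns -6:
  remove root -6; move last element 27 to root → [27, 22, 30]
  27 vs smaller child 22 at index 1, swap → [22, 27, 30]
insert 39:
  append 39 at index 3 → [22, 27, 30, 39] (no swap needed)
insert 19:
  append 19 at index 4 → [22, 27, 30, 39, 19]
  19 < parent 27 at index 1, swap → [22, 19, 30, 39, 27]
  19 < parent 22 at index 0, swap → [19, 22, 30, 39, 27]

[19, 22, 30, 39, 27]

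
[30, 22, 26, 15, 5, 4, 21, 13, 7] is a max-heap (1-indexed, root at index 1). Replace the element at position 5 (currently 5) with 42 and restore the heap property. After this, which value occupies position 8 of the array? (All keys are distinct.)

13

set index 5 from 5 to 42 → [30, 22, 26, 15, 42, 4, 21, 13, 7]
42 > parent 22 at index 2, swap → [30, 42, 26, 15, 22, 4, 21, 13, 7]
42 > parent 30 at index 1, swap → [42, 30, 26, 15, 22, 4, 21, 13, 7]
resulting array: [42, 30, 26, 15, 22, 4, 21, 13, 7]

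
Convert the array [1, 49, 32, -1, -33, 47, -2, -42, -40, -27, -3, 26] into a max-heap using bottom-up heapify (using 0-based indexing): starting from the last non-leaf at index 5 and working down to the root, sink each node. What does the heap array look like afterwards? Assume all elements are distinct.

sift down from index 5: already satisfies heap property
sift down from index 4:
  -33 vs larger child -3 at index 10, swap → [1, 49, 32, -1, -3, 47, -2, -42, -40, -27, -33, 26]
sift down from index 3: already satisfies heap property
sift down from index 2:
  32 vs larger child 47 at index 5, swap → [1, 49, 47, -1, -3, 32, -2, -42, -40, -27, -33, 26]
sift down from index 1: already satisfies heap property
sift down from index 0:
  1 vs larger child 49 at index 1, swap → [49, 1, 47, -1, -3, 32, -2, -42, -40, -27, -33, 26]

[49, 1, 47, -1, -3, 32, -2, -42, -40, -27, -33, 26]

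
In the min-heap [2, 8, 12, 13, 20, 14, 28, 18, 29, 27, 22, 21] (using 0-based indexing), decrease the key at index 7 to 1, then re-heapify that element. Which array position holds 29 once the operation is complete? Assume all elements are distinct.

8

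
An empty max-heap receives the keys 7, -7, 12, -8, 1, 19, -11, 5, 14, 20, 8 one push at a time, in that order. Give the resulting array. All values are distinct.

[20, 19, 12, 5, 14, 7, -11, -8, 1, -7, 8]

Insert 7:
  append 7 at index 0 → [7] (no swap needed)
Insert -7:
  append -7 at index 1 → [7, -7] (no swap needed)
Insert 12:
  append 12 at index 2 → [7, -7, 12]
  12 > parent 7 at index 0, swap → [12, -7, 7]
Insert -8:
  append -8 at index 3 → [12, -7, 7, -8] (no swap needed)
Insert 1:
  append 1 at index 4 → [12, -7, 7, -8, 1]
  1 > parent -7 at index 1, swap → [12, 1, 7, -8, -7]
Insert 19:
  append 19 at index 5 → [12, 1, 7, -8, -7, 19]
  19 > parent 7 at index 2, swap → [12, 1, 19, -8, -7, 7]
  19 > parent 12 at index 0, swap → [19, 1, 12, -8, -7, 7]
Insert -11:
  append -11 at index 6 → [19, 1, 12, -8, -7, 7, -11] (no swap needed)
Insert 5:
  append 5 at index 7 → [19, 1, 12, -8, -7, 7, -11, 5]
  5 > parent -8 at index 3, swap → [19, 1, 12, 5, -7, 7, -11, -8]
  5 > parent 1 at index 1, swap → [19, 5, 12, 1, -7, 7, -11, -8]
Insert 14:
  append 14 at index 8 → [19, 5, 12, 1, -7, 7, -11, -8, 14]
  14 > parent 1 at index 3, swap → [19, 5, 12, 14, -7, 7, -11, -8, 1]
  14 > parent 5 at index 1, swap → [19, 14, 12, 5, -7, 7, -11, -8, 1]
Insert 20:
  append 20 at index 9 → [19, 14, 12, 5, -7, 7, -11, -8, 1, 20]
  20 > parent -7 at index 4, swap → [19, 14, 12, 5, 20, 7, -11, -8, 1, -7]
  20 > parent 14 at index 1, swap → [19, 20, 12, 5, 14, 7, -11, -8, 1, -7]
  20 > parent 19 at index 0, swap → [20, 19, 12, 5, 14, 7, -11, -8, 1, -7]
Insert 8:
  append 8 at index 10 → [20, 19, 12, 5, 14, 7, -11, -8, 1, -7, 8] (no swap needed)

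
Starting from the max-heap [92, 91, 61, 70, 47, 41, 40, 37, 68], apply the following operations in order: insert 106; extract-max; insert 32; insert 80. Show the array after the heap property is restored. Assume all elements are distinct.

[92, 91, 61, 70, 80, 41, 40, 37, 68, 32, 47]

insert 106:
  append 106 at index 9 → [92, 91, 61, 70, 47, 41, 40, 37, 68, 106]
  106 > parent 47 at index 4, swap → [92, 91, 61, 70, 106, 41, 40, 37, 68, 47]
  106 > parent 91 at index 1, swap → [92, 106, 61, 70, 91, 41, 40, 37, 68, 47]
  106 > parent 92 at index 0, swap → [106, 92, 61, 70, 91, 41, 40, 37, 68, 47]
extract-max → returns 106:
  remove root 106; move last element 47 to root → [47, 92, 61, 70, 91, 41, 40, 37, 68]
  47 vs larger child 92 at index 1, swap → [92, 47, 61, 70, 91, 41, 40, 37, 68]
  47 vs larger child 91 at index 4, swap → [92, 91, 61, 70, 47, 41, 40, 37, 68]
insert 32:
  append 32 at index 9 → [92, 91, 61, 70, 47, 41, 40, 37, 68, 32] (no swap needed)
insert 80:
  append 80 at index 10 → [92, 91, 61, 70, 47, 41, 40, 37, 68, 32, 80]
  80 > parent 47 at index 4, swap → [92, 91, 61, 70, 80, 41, 40, 37, 68, 32, 47]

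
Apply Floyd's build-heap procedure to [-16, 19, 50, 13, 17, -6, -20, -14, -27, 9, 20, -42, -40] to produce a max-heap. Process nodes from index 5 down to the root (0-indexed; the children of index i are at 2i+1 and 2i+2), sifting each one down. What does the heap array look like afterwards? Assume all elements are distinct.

[50, 20, -6, 13, 19, -16, -20, -14, -27, 9, 17, -42, -40]

sift down from index 5: already satisfies heap property
sift down from index 4:
  17 vs larger child 20 at index 10, swap → [-16, 19, 50, 13, 20, -6, -20, -14, -27, 9, 17, -42, -40]
sift down from index 3: already satisfies heap property
sift down from index 2: already satisfies heap property
sift down from index 1:
  19 vs larger child 20 at index 4, swap → [-16, 20, 50, 13, 19, -6, -20, -14, -27, 9, 17, -42, -40]
sift down from index 0:
  -16 vs larger child 50 at index 2, swap → [50, 20, -16, 13, 19, -6, -20, -14, -27, 9, 17, -42, -40]
  -16 vs larger child -6 at index 5, swap → [50, 20, -6, 13, 19, -16, -20, -14, -27, 9, 17, -42, -40]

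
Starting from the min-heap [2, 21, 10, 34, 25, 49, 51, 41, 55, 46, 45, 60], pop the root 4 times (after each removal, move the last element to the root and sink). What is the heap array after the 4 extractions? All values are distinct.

extract-min #1 returns 2:
  remove root 2; move last element 60 to root → [60, 21, 10, 34, 25, 49, 51, 41, 55, 46, 45]
  60 vs smaller child 10 at index 2, swap → [10, 21, 60, 34, 25, 49, 51, 41, 55, 46, 45]
  60 vs smaller child 49 at index 5, swap → [10, 21, 49, 34, 25, 60, 51, 41, 55, 46, 45]
extract-min #2 returns 10:
  remove root 10; move last element 45 to root → [45, 21, 49, 34, 25, 60, 51, 41, 55, 46]
  45 vs smaller child 21 at index 1, swap → [21, 45, 49, 34, 25, 60, 51, 41, 55, 46]
  45 vs smaller child 25 at index 4, swap → [21, 25, 49, 34, 45, 60, 51, 41, 55, 46]
extract-min #3 returns 21:
  remove root 21; move last element 46 to root → [46, 25, 49, 34, 45, 60, 51, 41, 55]
  46 vs smaller child 25 at index 1, swap → [25, 46, 49, 34, 45, 60, 51, 41, 55]
  46 vs smaller child 34 at index 3, swap → [25, 34, 49, 46, 45, 60, 51, 41, 55]
  46 vs smaller child 41 at index 7, swap → [25, 34, 49, 41, 45, 60, 51, 46, 55]
extract-min #4 returns 25:
  remove root 25; move last element 55 to root → [55, 34, 49, 41, 45, 60, 51, 46]
  55 vs smaller child 34 at index 1, swap → [34, 55, 49, 41, 45, 60, 51, 46]
  55 vs smaller child 41 at index 3, swap → [34, 41, 49, 55, 45, 60, 51, 46]
  55 vs only child 46 at index 7, swap → [34, 41, 49, 46, 45, 60, 51, 55]

[34, 41, 49, 46, 45, 60, 51, 55]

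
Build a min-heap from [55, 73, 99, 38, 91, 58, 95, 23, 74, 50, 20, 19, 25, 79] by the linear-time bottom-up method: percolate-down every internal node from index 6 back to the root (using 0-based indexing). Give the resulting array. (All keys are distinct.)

[19, 20, 25, 23, 50, 55, 79, 38, 74, 73, 91, 58, 99, 95]

sift down from index 6:
  95 vs only child 79 at index 13, swap → [55, 73, 99, 38, 91, 58, 79, 23, 74, 50, 20, 19, 25, 95]
sift down from index 5:
  58 vs smaller child 19 at index 11, swap → [55, 73, 99, 38, 91, 19, 79, 23, 74, 50, 20, 58, 25, 95]
sift down from index 4:
  91 vs smaller child 20 at index 10, swap → [55, 73, 99, 38, 20, 19, 79, 23, 74, 50, 91, 58, 25, 95]
sift down from index 3:
  38 vs smaller child 23 at index 7, swap → [55, 73, 99, 23, 20, 19, 79, 38, 74, 50, 91, 58, 25, 95]
sift down from index 2:
  99 vs smaller child 19 at index 5, swap → [55, 73, 19, 23, 20, 99, 79, 38, 74, 50, 91, 58, 25, 95]
  99 vs smaller child 25 at index 12, swap → [55, 73, 19, 23, 20, 25, 79, 38, 74, 50, 91, 58, 99, 95]
sift down from index 1:
  73 vs smaller child 20 at index 4, swap → [55, 20, 19, 23, 73, 25, 79, 38, 74, 50, 91, 58, 99, 95]
  73 vs smaller child 50 at index 9, swap → [55, 20, 19, 23, 50, 25, 79, 38, 74, 73, 91, 58, 99, 95]
sift down from index 0:
  55 vs smaller child 19 at index 2, swap → [19, 20, 55, 23, 50, 25, 79, 38, 74, 73, 91, 58, 99, 95]
  55 vs smaller child 25 at index 5, swap → [19, 20, 25, 23, 50, 55, 79, 38, 74, 73, 91, 58, 99, 95]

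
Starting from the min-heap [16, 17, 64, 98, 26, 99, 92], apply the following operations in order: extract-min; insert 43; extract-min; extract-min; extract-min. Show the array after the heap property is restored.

extract-min → returns 16:
  remove root 16; move last element 92 to root → [92, 17, 64, 98, 26, 99]
  92 vs smaller child 17 at index 1, swap → [17, 92, 64, 98, 26, 99]
  92 vs smaller child 26 at index 4, swap → [17, 26, 64, 98, 92, 99]
insert 43:
  append 43 at index 6 → [17, 26, 64, 98, 92, 99, 43]
  43 < parent 64 at index 2, swap → [17, 26, 43, 98, 92, 99, 64]
extract-min → returns 17:
  remove root 17; move last element 64 to root → [64, 26, 43, 98, 92, 99]
  64 vs smaller child 26 at index 1, swap → [26, 64, 43, 98, 92, 99]
extract-min → returns 26:
  remove root 26; move last element 99 to root → [99, 64, 43, 98, 92]
  99 vs smaller child 43 at index 2, swap → [43, 64, 99, 98, 92]
extract-min → returns 43:
  remove root 43; move last element 92 to root → [92, 64, 99, 98]
  92 vs smaller child 64 at index 1, swap → [64, 92, 99, 98]

[64, 92, 99, 98]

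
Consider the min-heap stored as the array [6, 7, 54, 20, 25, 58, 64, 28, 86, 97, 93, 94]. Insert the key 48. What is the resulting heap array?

append 48 at index 12 → [6, 7, 54, 20, 25, 58, 64, 28, 86, 97, 93, 94, 48]
48 < parent 58 at index 5, swap → [6, 7, 54, 20, 25, 48, 64, 28, 86, 97, 93, 94, 58]
48 < parent 54 at index 2, swap → [6, 7, 48, 20, 25, 54, 64, 28, 86, 97, 93, 94, 58]

[6, 7, 48, 20, 25, 54, 64, 28, 86, 97, 93, 94, 58]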